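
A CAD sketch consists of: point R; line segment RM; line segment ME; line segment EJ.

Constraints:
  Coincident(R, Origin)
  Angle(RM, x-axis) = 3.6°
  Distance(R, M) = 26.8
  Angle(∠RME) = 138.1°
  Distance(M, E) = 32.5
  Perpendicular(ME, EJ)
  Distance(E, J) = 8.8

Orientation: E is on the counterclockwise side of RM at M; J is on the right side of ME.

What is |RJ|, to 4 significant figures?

58.85

R is at the origin; RM runs at 3.6° with length 26.8, so M = 26.8·(cos 3.6°, sin 3.6°) = (26.75, 1.683). ∠RME = 138.1°, so ME runs at 3.6° + (180° − 138.1°) = 45.50° from the x-axis; with |ME| = 32.5, E = M + 32.5·(cos 45.50°, sin 45.50°) = (49.53, 24.86). ME is perpendicular to EJ; with |EJ| = 8.8 on the right of ME, J = E + 8.8·(0.7133, -0.7009) = (55.80, 18.70). Then |RJ| = |J − R| = 58.85.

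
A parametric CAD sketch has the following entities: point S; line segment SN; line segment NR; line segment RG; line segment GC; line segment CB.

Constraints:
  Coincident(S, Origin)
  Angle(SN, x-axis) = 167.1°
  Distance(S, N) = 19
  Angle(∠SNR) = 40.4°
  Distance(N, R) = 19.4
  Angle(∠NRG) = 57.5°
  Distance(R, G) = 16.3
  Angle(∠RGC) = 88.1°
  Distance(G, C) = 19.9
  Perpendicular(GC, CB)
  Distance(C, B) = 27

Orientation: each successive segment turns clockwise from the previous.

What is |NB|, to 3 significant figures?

21.9

∠RGC = 88.1° gives GC at 173° from the x-axis; with |GC| = 19.9, C = (-22.5, -0.648). The perpendicularity gives CB at right angles to GC, so CB runs at 83.1°; with |CB| = 27.0, B = (-19.2, 26.2). Then |NB| = |B − N| = 21.9.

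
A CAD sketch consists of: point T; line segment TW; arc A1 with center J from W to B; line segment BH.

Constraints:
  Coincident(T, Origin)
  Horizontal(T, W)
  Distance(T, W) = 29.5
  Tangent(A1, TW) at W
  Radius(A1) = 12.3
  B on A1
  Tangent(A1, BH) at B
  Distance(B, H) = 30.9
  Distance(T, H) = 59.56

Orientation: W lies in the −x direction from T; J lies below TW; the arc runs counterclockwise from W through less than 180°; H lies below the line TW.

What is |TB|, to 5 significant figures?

43.712

T is at the origin; T and W share the same y with |TW| = 29.5 and W on the −x side, so W = (-29.500, 0.0000). Tangency of A1 to TW means the radius JW is perpendicular to TW, so J = W + (0, -12.3) = (-29.500, -12.300). Since JB ⟂ BH (tangency), |JH| = √(12.3² + 30.9²) = 33.258 regardless of where B sits on A1. So H lies on both circle(T, 59.56) and circle(J, 33.258); the below-TW intersection is H = (-40.473, -43.696). B is the foot of the tangent from H: B = (-41.789, -12.824).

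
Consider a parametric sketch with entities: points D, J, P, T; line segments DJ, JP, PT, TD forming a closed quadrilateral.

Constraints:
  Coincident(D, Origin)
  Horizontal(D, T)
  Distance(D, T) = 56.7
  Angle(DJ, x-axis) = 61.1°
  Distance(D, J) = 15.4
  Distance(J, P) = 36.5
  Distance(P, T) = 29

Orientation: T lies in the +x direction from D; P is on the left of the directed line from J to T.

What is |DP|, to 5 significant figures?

48.952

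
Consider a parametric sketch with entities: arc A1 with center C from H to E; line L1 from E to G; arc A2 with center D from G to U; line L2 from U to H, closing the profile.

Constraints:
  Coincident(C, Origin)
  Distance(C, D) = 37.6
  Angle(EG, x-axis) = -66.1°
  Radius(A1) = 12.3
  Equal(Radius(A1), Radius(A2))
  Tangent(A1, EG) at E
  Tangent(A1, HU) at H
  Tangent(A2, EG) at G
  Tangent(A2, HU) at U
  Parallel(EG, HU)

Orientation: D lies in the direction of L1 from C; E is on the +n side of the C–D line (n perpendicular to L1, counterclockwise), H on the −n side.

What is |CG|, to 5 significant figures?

39.561

Tangency of A1 to both parallel lines with radius 12.3 puts E and H at C ± 12.3·n: E = (11.245, 4.9832), H = (-11.245, -4.9832). Equal radii place G and U the same way about D: G = D + 12.3·n = (26.479, -29.393), U = D − 12.3·n = (3.9880, -39.359). Then |CG| = |G − C| = 39.561.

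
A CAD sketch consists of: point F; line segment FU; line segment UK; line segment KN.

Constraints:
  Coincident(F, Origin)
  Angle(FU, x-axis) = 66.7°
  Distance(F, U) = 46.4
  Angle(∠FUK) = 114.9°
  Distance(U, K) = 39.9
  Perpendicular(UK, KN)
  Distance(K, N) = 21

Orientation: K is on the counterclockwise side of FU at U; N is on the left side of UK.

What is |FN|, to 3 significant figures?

63.1

F is at the origin; FU runs at 66.7° with length 46.4, so U = 46.4·(cos 66.7°, sin 66.7°) = (18.4, 42.6). ∠FUK = 114.9°, so UK runs at 66.7° + (180° − 114.9°) = 132° from the x-axis; with |UK| = 39.9, K = U + 39.9·(cos 132°, sin 132°) = (-8.24, 72.4). UK is perpendicular to KN; with |KN| = 21.0 on the left of UK, N = K + 21.0·(-0.745, -0.667) = (-23.9, 58.4). Then |FN| = |N − F| = 63.1.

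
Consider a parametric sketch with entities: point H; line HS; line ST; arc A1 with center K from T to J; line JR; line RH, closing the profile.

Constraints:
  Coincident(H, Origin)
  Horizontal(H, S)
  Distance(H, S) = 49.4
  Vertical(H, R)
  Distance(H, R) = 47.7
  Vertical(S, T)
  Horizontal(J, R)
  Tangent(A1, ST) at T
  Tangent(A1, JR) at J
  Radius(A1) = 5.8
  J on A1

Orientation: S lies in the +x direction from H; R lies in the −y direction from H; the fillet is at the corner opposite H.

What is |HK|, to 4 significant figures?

60.47

HR is vertical with |HR| = 47.7 and R on the −y side, so R = (0.000, -47.70). The virtual corner opposite H is at (49.40, -47.70). Since A1 is tangent to ST there, KT ⟂ ST and tangency of A1 to JR means the radius KJ is perpendicular to JR, with radius 5.8, so the center K sits 5.8 in from both sides at K = (43.60, -41.90). Then |HK| = |K − H| = 60.47.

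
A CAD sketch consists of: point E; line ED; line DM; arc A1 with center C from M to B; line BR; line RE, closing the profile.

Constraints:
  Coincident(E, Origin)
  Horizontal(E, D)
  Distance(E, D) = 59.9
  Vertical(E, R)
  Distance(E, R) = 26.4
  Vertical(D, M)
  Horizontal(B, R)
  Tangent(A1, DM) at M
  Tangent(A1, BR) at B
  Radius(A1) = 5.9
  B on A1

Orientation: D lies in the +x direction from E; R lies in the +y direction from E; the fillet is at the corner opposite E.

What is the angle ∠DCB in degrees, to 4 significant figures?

163.9°

The virtual corner opposite E is at (59.90, 26.40). Tangency of A1 to DM means the radius CM is perpendicular to DM and since A1 is tangent to BR there, CB ⟂ BR, with radius 5.9, so the center C sits 5.9 in from both sides at C = (54.00, 20.50). That places the tangent points at M = (59.90, 20.50) on DM and B = (54.00, 26.40) on BR. Then cos ∠DCB = CD·CB / (|CD||CB|), giving 163.9°.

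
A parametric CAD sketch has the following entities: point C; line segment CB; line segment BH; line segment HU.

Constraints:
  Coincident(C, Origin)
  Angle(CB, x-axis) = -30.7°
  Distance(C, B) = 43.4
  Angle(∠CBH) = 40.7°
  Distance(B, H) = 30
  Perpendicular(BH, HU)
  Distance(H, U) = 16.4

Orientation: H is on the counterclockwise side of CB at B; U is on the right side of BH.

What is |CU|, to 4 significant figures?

44.80

∠CBH = 40.7°, so BH runs at -30.7° + (180° − 40.7°) = 108.6° from the x-axis; with |BH| = 30.0, H = B + 30.0·(cos 108.6°, sin 108.6°) = (27.75, 6.275). The perpendicularity gives HU at right angles to BH; with |HU| = 16.4 on the right of BH, U = H + 16.4·(0.9478, 0.3190) = (43.29, 11.51). Then |CU| = |U − C| = 44.80.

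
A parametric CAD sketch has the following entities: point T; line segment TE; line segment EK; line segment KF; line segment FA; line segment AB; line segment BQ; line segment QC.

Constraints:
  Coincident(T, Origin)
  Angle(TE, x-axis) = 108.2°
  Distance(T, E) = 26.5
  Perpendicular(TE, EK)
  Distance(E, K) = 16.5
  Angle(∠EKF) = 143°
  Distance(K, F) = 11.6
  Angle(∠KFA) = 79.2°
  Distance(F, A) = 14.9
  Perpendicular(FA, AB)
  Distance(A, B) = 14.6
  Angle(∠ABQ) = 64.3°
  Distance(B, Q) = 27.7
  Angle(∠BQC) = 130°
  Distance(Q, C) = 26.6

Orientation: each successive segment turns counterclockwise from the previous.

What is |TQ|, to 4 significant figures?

42.26

T is at the origin; TE runs at 108.2° with length 26.5, so E = (-8.277, 25.17). TE is perpendicular to EK, so EK runs at -161.8°; with |EK| = 16.5, K = (-23.95, 20.02). ∠EKF = 143.0° gives KF at -124.8° from the x-axis; with |KF| = 11.6, F = (-30.57, 10.50). ∠KFA = 79.2° gives FA at -24.00° from the x-axis; with |FA| = 14.9, A = (-16.96, 4.435). FA is perpendicular to AB, so AB runs at 66.00°; with |AB| = 14.6, B = (-11.02, 17.77). ∠ABQ = 64.3° gives BQ at -178.3° from the x-axis; with |BQ| = 27.7, Q = (-38.71, 16.95). Then |TQ| = |Q − T| = 42.26.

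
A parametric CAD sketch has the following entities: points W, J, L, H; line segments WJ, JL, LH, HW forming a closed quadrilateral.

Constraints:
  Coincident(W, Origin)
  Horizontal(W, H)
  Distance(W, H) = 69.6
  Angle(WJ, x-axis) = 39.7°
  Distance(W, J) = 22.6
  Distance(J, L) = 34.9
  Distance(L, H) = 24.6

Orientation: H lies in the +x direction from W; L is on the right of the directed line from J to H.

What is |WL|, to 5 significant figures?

46.110

Checks: |JL| = 34.90 ✓; |LH| = 24.60 ✓.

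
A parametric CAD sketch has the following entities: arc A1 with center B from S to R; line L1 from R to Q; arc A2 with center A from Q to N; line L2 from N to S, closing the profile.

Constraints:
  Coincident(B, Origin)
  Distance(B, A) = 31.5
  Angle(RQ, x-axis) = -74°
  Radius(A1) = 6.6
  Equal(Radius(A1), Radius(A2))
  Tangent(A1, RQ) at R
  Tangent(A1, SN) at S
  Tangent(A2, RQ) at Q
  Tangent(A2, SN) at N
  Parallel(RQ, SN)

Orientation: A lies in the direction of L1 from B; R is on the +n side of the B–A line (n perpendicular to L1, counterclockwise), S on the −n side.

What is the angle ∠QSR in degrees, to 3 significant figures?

67.3°

The slot axis is L1's direction at -74.0°, so u = (cos -74.0°, sin -74.0°) = (0.276, -0.961) and n = (−sin -74.0°, cos -74.0°) = (0.961, 0.276). B is at the origin and A lies 31.5 along u from B, so A = 31.5·u = (8.68, -30.3). Tangency of A1 to both parallel lines with radius 6.6 puts R and S at B ± 6.6·n: R = (6.34, 1.82), S = (-6.34, -1.82). Equal radii place Q and N the same way about A: Q = A + 6.6·n = (15.0, -28.5), N = A − 6.6·n = (2.34, -32.1). Then cos ∠QSR = SQ·SR / (|SQ||SR|), giving 67.3°.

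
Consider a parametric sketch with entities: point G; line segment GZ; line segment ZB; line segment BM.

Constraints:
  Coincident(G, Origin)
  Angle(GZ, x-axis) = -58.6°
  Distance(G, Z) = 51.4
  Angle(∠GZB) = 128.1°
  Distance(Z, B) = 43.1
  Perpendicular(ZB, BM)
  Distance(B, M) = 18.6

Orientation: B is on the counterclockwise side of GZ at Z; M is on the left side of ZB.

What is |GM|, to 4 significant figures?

77.94

G is at the origin; GZ runs at -58.6° with length 51.4, so Z = 51.4·(cos -58.6°, sin -58.6°) = (26.78, -43.87). ∠GZB = 128.1°, so ZB runs at -58.6° + (180° − 128.1°) = -6.700° from the x-axis; with |ZB| = 43.1, B = Z + 43.1·(cos -6.700°, sin -6.700°) = (69.59, -48.90). The perpendicularity gives BM at right angles to ZB; with |BM| = 18.6 on the left of ZB, M = B + 18.6·(0.1167, 0.9932) = (71.76, -30.43). Then |GM| = |M − G| = 77.94.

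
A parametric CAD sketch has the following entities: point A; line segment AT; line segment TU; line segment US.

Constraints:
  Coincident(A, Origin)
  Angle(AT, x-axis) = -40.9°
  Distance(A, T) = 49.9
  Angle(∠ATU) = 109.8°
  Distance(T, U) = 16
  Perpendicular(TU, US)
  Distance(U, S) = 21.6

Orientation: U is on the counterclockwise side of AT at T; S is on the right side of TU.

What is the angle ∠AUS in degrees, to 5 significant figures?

144.98°

A is at the origin; AT runs at -40.9° with length 49.9, so T = 49.9·(cos -40.9°, sin -40.9°) = (37.717, -32.672). ∠ATU = 109.8°, so TU runs at -40.9° + (180° − 109.8°) = 29.300° from the x-axis; with |TU| = 16.0, U = T + 16.0·(cos 29.300°, sin 29.300°) = (51.670, -24.841). TU is perpendicular to US; with |US| = 21.6 on the right of TU, S = U + 21.6·(0.48938, -0.87207) = (62.241, -43.678). Then cos ∠AUS = UA·US / (|UA||US|), giving 144.98°.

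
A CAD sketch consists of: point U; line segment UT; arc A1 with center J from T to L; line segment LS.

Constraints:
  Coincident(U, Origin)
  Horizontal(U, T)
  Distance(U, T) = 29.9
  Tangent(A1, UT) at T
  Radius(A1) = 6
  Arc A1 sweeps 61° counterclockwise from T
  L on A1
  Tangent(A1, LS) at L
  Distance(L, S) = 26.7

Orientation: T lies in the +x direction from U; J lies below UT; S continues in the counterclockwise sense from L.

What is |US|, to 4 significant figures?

28.92

U is at the origin; UT is horizontal with |UT| = 29.9 and T on the +x side, so T = (29.90, 0.000). A1 meets UT tangentially, so JT is at right angles to UT, so J = T + (0, -6) = (29.90, -6.000). On A1, T sits at bearing 90° from J; a 61° counterclockwise sweep puts L at bearing 151°, so L = J + 6.0·(cos 151°, sin 151°) = (24.65, -3.091). Since A1 is tangent to LS there, JL ⟂ LS, so LS runs along (−sin 151°, cos 151°); with |LS| = 26.7, S = (11.71, -26.44). Then |US| = |S − U| = 28.92.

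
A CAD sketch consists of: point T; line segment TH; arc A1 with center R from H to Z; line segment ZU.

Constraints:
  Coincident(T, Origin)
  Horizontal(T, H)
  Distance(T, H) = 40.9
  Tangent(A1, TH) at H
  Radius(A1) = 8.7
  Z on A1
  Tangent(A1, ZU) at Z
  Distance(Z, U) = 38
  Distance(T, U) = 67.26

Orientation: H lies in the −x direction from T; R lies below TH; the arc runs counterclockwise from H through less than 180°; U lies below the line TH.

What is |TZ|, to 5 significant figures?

50.411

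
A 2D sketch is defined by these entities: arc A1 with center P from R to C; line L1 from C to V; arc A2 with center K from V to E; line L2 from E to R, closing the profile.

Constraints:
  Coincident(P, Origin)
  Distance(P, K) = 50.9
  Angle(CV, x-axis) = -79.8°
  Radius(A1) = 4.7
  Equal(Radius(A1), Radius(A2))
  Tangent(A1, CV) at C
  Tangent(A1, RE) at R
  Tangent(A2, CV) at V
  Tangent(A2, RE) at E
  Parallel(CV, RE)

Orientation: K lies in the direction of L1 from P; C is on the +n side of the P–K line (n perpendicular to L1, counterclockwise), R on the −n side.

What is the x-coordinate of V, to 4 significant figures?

13.64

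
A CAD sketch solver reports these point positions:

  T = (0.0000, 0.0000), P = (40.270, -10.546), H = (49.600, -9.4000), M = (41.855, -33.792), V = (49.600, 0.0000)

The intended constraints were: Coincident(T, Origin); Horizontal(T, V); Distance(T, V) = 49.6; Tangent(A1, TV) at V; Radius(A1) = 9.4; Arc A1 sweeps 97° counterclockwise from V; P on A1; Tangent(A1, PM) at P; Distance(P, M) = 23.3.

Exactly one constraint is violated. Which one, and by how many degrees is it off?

Tangent(A1, PM) at P — off by 3.10°.

T = (0.00, 0.00) ✓; T.y = 0.00, V.y = 0.00 ✓; |TV| = 49.60 ✓; ∠(HV, VT) = 90.00° ✓; |HV| = 9.400 ✓; bearing(H→P) − bearing(H→V) = 97.00° ✓; |HP| = 9.400 ✓; ∠(HP, PM) = 93.10° ✗; |PM| = 23.30 ✓.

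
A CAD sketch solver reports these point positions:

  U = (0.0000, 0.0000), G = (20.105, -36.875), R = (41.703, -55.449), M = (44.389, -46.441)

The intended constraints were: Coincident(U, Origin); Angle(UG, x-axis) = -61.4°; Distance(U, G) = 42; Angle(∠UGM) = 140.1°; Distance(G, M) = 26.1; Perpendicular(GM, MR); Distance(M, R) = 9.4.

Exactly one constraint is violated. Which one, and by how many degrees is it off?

Perpendicular(GM, MR) — off by 4.90°.

U = (0.00, 0.00) ✓; UG at -61.40° ✓; |UG| = 42.00 ✓; ∠UGM = 140.1° ✓; |GM| = 26.10 ✓; ∠(GM, MR) = 85.10° ✗; |MR| = 9.400 ✓.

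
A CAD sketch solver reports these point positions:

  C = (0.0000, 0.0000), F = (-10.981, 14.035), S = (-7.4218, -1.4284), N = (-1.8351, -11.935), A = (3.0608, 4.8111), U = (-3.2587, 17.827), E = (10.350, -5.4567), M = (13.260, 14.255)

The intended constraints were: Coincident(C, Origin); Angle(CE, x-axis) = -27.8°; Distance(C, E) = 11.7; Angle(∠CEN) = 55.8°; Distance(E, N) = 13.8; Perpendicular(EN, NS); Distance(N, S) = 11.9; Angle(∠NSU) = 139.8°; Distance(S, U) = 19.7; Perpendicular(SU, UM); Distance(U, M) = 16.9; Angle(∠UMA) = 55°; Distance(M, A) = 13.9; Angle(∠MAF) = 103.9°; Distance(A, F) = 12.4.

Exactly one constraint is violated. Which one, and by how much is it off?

Distance(A, F) = 12.4 — off by 4.40.

C = (0.00, 0.00) ✓; CE at -27.80° ✓; |CE| = 11.70 ✓; ∠CEN = 55.80° ✓; |EN| = 13.80 ✓; ∠(EN, NS) = 90.00° ✓; |NS| = 11.90 ✓; ∠NSU = 139.8° ✓; |SU| = 19.70 ✓; ∠(SU, UM) = 90.00° ✓; |UM| = 16.90 ✓; ∠UMA = 55.00° ✓; |MA| = 13.90 ✓; ∠MAF = 103.9° ✓; |AF| = 16.80 ✗.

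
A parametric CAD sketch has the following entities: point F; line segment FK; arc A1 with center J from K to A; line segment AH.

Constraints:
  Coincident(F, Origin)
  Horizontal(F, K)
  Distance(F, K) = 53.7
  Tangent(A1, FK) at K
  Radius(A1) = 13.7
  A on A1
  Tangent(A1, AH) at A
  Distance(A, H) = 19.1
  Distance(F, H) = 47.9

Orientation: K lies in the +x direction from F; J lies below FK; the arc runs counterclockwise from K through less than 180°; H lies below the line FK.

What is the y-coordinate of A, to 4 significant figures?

-11.48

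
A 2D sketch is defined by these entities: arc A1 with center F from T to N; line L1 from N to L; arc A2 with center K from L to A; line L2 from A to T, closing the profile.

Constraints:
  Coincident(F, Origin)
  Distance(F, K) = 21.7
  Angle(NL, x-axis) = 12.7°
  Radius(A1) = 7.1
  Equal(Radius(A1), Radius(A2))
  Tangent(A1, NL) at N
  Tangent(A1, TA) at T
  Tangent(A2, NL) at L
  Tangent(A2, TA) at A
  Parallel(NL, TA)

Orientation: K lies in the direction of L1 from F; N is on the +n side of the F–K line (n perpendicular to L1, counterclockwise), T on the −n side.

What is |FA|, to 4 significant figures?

22.83

Tangency of A1 to both parallel lines with radius 7.1 puts N and T at F ± 7.1·n: N = (-1.561, 6.926), T = (1.561, -6.926). Equal radii place L and A the same way about K: L = K + 7.1·n = (19.61, 11.70), A = K − 7.1·n = (22.73, -2.156). Then |FA| = |A − F| = 22.83.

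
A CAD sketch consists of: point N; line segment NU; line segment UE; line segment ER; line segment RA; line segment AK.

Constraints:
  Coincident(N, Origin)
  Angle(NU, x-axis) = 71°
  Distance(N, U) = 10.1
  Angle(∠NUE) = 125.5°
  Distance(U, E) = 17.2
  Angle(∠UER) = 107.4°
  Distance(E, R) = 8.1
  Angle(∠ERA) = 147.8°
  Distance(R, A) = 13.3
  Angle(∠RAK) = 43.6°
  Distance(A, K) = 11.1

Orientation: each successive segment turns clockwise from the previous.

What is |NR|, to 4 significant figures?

25.49

N is at the origin; NU runs at 71.0° with length 10.1, so U = (3.288, 9.550). ∠NUE = 125.5° gives UE at 16.50° from the x-axis; with |UE| = 17.2, E = (19.78, 14.43). ∠UER = 107.4° gives ER at -56.10° from the x-axis; with |ER| = 8.1, R = (24.30, 7.712). Then |NR| = |R − N| = 25.49.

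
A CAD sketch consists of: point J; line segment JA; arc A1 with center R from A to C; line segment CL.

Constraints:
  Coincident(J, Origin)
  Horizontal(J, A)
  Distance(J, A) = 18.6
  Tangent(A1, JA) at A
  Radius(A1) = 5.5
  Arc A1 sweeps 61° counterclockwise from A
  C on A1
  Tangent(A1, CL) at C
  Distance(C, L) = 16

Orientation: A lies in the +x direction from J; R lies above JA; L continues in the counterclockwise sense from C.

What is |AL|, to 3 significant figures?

21.0

On A1, A sits at bearing -90° from R; a 61° counterclockwise sweep puts C at bearing -29°, so C = R + 5.5·(cos -29°, sin -29°) = (23.4, 2.83). Tangency of A1 to CL means the radius RC is perpendicular to CL, so CL runs along (−sin -29°, cos -29°); with |CL| = 16.0, L = (31.2, 16.8). Then |AL| = |L − A| = 21.0.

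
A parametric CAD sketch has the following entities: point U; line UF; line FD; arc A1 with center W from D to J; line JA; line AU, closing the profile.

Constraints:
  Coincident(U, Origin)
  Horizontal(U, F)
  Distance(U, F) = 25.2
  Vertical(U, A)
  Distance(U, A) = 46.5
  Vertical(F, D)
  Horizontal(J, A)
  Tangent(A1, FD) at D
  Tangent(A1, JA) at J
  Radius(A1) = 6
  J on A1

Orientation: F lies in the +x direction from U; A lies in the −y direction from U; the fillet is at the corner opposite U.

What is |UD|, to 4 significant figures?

47.70

U is at the origin; UF is horizontal with |UF| = 25.2 and F on the +x side, so F = (25.20, 0.000). U and A share the same x with |UA| = 46.5 and A on the −y side, so A = (0.000, -46.50). The virtual corner opposite U is at (25.20, -46.50). Since A1 is tangent to FD there, WD ⟂ FD and since A1 is tangent to JA there, WJ ⟂ JA, with radius 6.0, so the center W sits 6.0 in from both sides at W = (19.20, -40.50). That places the tangent points at D = (25.20, -40.50) on FD and J = (19.20, -46.50) on JA. Then |UD| = |D − U| = 47.70.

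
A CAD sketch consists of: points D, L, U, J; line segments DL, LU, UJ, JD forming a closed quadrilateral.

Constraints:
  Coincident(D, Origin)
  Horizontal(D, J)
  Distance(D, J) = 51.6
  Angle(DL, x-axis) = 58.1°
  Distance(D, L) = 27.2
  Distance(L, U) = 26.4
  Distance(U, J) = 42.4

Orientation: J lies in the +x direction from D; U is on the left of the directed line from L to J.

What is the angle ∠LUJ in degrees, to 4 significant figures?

75.10°

Checks: |LU| = 26.40 ✓; |UJ| = 42.40 ✓.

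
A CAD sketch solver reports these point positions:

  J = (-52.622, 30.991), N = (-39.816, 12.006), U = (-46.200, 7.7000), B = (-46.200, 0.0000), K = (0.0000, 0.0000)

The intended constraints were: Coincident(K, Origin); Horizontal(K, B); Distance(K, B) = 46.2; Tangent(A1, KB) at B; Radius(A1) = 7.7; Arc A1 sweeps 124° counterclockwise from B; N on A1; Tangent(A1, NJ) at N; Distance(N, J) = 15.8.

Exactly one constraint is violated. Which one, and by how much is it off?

Distance(N, J) = 15.8 — off by 7.10.

K = (0.00, 0.00) ✓; K.y = 0.00, B.y = 0.00 ✓; |KB| = 46.20 ✓; ∠(UB, BK) = 90.00° ✓; |UB| = 7.700 ✓; bearing(U→N) − bearing(U→B) = 124.0° ✓; |UN| = 7.700 ✓; ∠(UN, NJ) = 90.00° ✓; |NJ| = 22.90 ✗.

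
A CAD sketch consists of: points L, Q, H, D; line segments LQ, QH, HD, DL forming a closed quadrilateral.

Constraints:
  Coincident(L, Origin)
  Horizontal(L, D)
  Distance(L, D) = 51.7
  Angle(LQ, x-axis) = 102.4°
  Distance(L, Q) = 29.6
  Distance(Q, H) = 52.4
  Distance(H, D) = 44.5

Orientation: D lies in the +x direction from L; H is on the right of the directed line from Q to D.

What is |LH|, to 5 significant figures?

23.475

Checks: L.y = 0.00, D.y = 0.00 ✓; |QH| = 52.40 ✓; |HD| = 44.50 ✓.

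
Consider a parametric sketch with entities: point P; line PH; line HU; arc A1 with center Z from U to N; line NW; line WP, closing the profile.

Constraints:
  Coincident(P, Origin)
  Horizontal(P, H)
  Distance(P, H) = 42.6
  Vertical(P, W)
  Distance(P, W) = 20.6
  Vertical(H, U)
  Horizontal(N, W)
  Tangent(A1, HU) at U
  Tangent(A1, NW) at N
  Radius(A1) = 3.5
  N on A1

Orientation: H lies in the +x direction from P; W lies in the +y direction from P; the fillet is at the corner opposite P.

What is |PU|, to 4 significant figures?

45.90

P is at the origin; P and H share the same y with |PH| = 42.6 and H on the +x side, so H = (42.60, 0.000). PW is vertical with |PW| = 20.6 and W on the +y side, so W = (0.000, 20.60). The virtual corner opposite P is at (42.60, 20.60). Tangency of A1 to HU means the radius ZU is perpendicular to HU and the tangent condition forces ZN to be normal to NW, with radius 3.5, so the center Z sits 3.5 in from both sides at Z = (39.10, 17.10). That places the tangent points at U = (42.60, 17.10) on HU and N = (39.10, 20.60) on NW. Then |PU| = |U − P| = 45.90.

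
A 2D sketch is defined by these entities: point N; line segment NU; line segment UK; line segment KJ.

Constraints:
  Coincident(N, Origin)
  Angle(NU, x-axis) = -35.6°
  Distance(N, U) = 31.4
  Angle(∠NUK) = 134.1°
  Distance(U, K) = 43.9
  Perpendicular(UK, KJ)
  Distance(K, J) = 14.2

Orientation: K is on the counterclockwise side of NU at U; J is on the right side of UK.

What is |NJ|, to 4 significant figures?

75.32

N is at the origin; NU runs at -35.6° with length 31.4, so U = 31.4·(cos -35.6°, sin -35.6°) = (25.53, -18.28). ∠NUK = 134.1°, so UK runs at -35.6° + (180° − 134.1°) = 10.30° from the x-axis; with |UK| = 43.9, K = U + 43.9·(cos 10.30°, sin 10.30°) = (68.72, -10.43). UK ⟂ KJ; with |KJ| = 14.2 on the right of UK, J = K + 14.2·(0.1788, -0.9839) = (71.26, -24.40). Then |NJ| = |J − N| = 75.32.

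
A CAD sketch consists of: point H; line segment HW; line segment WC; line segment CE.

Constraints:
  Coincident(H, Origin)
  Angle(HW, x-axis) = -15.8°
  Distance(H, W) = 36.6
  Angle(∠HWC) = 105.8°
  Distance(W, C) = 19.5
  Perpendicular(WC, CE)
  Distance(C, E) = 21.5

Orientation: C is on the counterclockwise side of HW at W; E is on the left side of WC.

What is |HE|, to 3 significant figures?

32.5

H is at the origin; HW runs at -15.8° with length 36.6, so W = 36.6·(cos -15.8°, sin -15.8°) = (35.2, -9.97). ∠HWC = 105.8°, so WC runs at -15.8° + (180° − 105.8°) = 58.4° from the x-axis; with |WC| = 19.5, C = W + 19.5·(cos 58.4°, sin 58.4°) = (45.4, 6.64). The perpendicularity gives CE at right angles to WC; with |CE| = 21.5 on the left of WC, E = C + 21.5·(-0.852, 0.524) = (27.1, 17.9). Then |HE| = |E − H| = 32.5.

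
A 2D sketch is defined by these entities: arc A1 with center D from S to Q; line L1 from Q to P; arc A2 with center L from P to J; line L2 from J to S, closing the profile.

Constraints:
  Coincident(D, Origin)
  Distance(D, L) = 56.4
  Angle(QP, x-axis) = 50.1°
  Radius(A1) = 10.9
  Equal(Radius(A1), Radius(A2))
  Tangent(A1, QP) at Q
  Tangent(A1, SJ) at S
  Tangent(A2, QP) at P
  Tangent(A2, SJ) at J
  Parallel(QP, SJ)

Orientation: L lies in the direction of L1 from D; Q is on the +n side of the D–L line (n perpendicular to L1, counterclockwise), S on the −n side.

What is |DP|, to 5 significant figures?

57.444

Tangency of A1 to both parallel lines with radius 10.9 puts Q and S at D ± 10.9·n: Q = (-8.3621, 6.9918), S = (8.3621, -6.9918). Equal radii place P and J the same way about L: P = L + 10.9·n = (27.816, 50.260), J = L − 10.9·n = (44.540, 36.276). Then |DP| = |P − D| = 57.444.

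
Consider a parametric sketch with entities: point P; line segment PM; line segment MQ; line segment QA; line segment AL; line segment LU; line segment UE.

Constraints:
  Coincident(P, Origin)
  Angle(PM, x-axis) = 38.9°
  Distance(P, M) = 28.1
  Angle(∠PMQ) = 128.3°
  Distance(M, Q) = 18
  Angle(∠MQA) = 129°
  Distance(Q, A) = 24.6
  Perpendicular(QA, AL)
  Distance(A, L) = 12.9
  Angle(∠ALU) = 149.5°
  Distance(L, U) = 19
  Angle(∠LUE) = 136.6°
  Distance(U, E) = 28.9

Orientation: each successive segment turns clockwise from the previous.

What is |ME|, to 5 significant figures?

23.344

P is at the origin; PM runs at 38.9° with length 28.1, so M = (21.869, 17.646). ∠PMQ = 128.3° gives MQ at -12.800° from the x-axis; with |MQ| = 18.0, Q = (39.421, 13.658). ∠MQA = 129.0° gives QA at -63.800° from the x-axis; with |QA| = 24.6, A = (50.282, -8.4147). QA is perpendicular to AL, so AL runs at -153.80°; with |AL| = 12.9, L = (38.708, -14.110). ∠ALU = 149.5° gives LU at 175.70° from the x-axis; with |LU| = 19.0, U = (19.761, -12.685). ∠LUE = 136.6° gives UE at 132.30° from the x-axis; with |UE| = 28.9, E = (0.31115, 8.6898). Then |ME| = |E − M| = 23.344.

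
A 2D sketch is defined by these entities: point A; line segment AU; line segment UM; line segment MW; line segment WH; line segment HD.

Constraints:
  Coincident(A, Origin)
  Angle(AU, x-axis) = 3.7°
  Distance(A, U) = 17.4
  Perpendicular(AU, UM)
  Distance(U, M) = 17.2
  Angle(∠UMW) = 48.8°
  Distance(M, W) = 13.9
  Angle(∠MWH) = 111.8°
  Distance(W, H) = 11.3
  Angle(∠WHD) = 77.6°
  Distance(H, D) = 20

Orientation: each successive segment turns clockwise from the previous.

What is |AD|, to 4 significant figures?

28.80

∠MWH = 111.8° gives WH at 74.30° from the x-axis; with |WH| = 11.3, H = (10.50, 3.299). ∠WHD = 77.6° gives HD at -28.10° from the x-axis; with |HD| = 20.0, D = (28.15, -6.121). Then |AD| = |D − A| = 28.80.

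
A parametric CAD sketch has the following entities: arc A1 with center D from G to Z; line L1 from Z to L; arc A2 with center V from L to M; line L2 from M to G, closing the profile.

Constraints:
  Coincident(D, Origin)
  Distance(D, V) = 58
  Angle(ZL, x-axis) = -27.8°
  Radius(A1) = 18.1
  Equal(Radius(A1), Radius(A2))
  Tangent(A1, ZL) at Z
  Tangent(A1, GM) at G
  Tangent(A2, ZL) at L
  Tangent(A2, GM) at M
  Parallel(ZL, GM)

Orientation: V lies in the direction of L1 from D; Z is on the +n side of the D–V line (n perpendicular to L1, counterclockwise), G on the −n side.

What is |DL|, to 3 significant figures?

60.8

Tangency of A1 to both parallel lines with radius 18.1 puts Z and G at D ± 18.1·n: Z = (8.44, 16.0), G = (-8.44, -16.0). Equal radii place L and M the same way about V: L = V + 18.1·n = (59.7, -11.0), M = V − 18.1·n = (42.9, -43.1). Then |DL| = |L − D| = 60.8.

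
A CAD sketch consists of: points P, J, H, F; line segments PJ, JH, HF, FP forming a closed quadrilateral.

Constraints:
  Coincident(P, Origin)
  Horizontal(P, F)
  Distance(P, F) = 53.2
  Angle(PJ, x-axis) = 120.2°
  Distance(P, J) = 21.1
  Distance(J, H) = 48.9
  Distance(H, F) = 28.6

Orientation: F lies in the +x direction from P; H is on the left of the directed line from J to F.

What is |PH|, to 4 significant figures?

44.98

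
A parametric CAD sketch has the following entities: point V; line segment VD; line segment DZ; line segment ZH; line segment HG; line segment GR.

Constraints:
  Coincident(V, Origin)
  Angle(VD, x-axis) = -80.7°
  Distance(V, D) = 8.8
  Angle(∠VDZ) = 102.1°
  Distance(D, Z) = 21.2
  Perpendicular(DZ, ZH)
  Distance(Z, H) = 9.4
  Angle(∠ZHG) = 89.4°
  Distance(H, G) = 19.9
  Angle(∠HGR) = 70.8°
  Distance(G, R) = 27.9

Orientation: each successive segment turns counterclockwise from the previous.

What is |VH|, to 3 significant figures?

23.1

V is at the origin; VD runs at -80.7° with length 8.8, so D = (1.42, -8.68). ∠VDZ = 102.1° gives DZ at -2.80° from the x-axis; with |DZ| = 21.2, Z = (22.6, -9.72). DZ is perpendicular to ZH, so ZH runs at 87.2°; with |ZH| = 9.4, H = (23.1, -0.331). Then |VH| = |H − V| = 23.1.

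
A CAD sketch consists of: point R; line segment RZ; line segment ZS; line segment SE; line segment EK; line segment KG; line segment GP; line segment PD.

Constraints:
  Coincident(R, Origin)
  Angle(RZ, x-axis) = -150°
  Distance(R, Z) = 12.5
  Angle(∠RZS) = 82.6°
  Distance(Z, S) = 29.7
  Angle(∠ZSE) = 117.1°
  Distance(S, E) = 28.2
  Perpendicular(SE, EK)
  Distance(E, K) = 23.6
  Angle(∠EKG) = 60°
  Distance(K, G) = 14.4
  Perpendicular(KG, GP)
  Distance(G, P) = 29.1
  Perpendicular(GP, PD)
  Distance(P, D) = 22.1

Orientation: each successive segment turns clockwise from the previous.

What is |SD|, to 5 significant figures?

49.470

KG ⟂ GP, so GP runs at 109.70°; with |GP| = 29.1, P = (-9.3671, 49.955). GP ⟂ PD, so PD runs at 19.700°; with |PD| = 22.1, D = (11.439, 57.405). Then |SD| = |D − S| = 49.470.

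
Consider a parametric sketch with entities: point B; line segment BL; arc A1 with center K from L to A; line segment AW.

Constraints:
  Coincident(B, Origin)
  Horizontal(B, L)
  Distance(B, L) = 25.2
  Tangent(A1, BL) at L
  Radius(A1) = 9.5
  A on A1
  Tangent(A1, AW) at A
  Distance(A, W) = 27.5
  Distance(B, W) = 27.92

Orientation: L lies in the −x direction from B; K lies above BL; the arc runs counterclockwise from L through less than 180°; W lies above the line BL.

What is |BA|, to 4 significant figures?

17.71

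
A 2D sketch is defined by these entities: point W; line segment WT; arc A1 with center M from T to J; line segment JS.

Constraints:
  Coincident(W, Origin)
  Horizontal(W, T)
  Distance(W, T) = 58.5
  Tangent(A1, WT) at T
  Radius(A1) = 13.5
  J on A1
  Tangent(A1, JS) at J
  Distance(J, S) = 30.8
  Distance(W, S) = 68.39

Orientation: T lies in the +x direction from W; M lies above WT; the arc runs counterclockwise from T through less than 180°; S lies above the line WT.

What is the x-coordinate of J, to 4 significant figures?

69.21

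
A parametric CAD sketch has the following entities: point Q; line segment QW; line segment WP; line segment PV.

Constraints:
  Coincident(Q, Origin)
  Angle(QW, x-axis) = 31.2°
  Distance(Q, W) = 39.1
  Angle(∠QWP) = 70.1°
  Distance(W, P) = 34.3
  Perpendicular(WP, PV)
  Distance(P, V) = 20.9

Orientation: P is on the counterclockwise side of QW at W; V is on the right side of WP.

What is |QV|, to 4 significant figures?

61.37

∠QWP = 70.1°, so WP runs at 31.2° + (180° − 70.1°) = 141.1° from the x-axis; with |WP| = 34.3, P = W + 34.3·(cos 141.1°, sin 141.1°) = (6.751, 41.79). WP is perpendicular to PV; with |PV| = 20.9 on the right of WP, V = P + 20.9·(0.6280, 0.7782) = (19.88, 58.06). Then |QV| = |V − Q| = 61.37.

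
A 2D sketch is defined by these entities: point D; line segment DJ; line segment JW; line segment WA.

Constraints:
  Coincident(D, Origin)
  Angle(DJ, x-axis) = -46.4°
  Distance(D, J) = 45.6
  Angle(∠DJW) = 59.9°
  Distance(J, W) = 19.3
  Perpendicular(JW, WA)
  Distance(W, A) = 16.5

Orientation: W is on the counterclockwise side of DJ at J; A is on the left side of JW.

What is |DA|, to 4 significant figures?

23.23

∠DJW = 59.9°, so JW runs at -46.4° + (180° − 59.9°) = 73.70° from the x-axis; with |JW| = 19.3, W = J + 19.3·(cos 73.70°, sin 73.70°) = (36.86, -14.50). The perpendicularity gives WA at right angles to JW; with |WA| = 16.5 on the left of JW, A = W + 16.5·(-0.9598, 0.2807) = (21.03, -9.867). Then |DA| = |A − D| = 23.23.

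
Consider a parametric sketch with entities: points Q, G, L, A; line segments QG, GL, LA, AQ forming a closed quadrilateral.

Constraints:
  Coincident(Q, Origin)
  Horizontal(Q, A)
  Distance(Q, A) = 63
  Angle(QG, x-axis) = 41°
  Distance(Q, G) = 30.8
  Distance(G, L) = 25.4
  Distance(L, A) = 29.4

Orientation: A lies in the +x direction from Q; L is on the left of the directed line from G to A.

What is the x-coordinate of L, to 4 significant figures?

48.12

Checks: |GL| = 25.40 ✓; |LA| = 29.40 ✓.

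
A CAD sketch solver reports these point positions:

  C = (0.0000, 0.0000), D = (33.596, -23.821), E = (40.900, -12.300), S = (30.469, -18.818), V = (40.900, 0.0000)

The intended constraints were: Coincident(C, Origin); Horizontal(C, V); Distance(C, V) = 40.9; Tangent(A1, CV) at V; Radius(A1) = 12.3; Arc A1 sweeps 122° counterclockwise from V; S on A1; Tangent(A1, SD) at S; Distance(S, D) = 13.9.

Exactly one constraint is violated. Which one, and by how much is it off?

Distance(S, D) = 13.9 — off by 8.00.

C = (0.00, 0.00) ✓; C.y = 0.00, V.y = 0.00 ✓; |CV| = 40.90 ✓; ∠(EV, VC) = 90.00° ✓; |EV| = 12.30 ✓; bearing(E→S) − bearing(E→V) = 122.0° ✓; |ES| = 12.30 ✓; ∠(ES, SD) = 89.99° ✓; |SD| = 5.900 ✗.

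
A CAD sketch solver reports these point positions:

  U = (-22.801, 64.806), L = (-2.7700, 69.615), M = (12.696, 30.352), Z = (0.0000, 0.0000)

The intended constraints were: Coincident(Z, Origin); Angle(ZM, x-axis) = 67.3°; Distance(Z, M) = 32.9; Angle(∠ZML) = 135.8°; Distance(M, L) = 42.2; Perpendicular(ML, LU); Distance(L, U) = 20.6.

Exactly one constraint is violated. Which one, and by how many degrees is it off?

Perpendicular(ML, LU) — off by 8.00°.

Z = (0.00, 0.00) ✓; ZM at 67.30° ✓; |ZM| = 32.90 ✓; ∠ZML = 135.8° ✓; |ML| = 42.20 ✓; ∠(ML, LU) = 82.00° ✗; |LU| = 20.60 ✓.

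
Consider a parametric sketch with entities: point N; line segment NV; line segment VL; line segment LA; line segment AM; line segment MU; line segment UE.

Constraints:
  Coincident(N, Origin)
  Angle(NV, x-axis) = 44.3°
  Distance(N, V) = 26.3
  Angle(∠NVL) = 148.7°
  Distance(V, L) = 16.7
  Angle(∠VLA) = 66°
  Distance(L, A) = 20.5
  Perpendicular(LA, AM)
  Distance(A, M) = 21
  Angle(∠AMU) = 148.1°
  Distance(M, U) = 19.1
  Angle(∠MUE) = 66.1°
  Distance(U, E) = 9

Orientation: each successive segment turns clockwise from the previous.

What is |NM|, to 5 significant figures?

12.158

N is at the origin; NV runs at 44.3° with length 26.3, so V = (18.823, 18.368). ∠NVL = 148.7° gives VL at 13.000° from the x-axis; with |VL| = 16.7, L = (35.095, 22.125). ∠VLA = 66.0° gives LA at -101.00° from the x-axis; with |LA| = 20.5, A = (31.183, 2.0016). The perpendicularity gives AM at right angles to LA, so AM runs at 169.00°; with |AM| = 21.0, M = (10.569, 6.0086). Then |NM| = |M − N| = 12.158.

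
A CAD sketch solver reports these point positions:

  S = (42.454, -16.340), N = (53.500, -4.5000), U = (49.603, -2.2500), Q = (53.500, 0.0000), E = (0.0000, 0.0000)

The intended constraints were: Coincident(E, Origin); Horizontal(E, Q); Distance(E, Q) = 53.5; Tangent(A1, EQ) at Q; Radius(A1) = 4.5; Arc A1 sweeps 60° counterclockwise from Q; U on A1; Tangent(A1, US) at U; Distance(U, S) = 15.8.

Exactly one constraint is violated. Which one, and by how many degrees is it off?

Tangent(A1, US) at U — off by 3.10°.

E = (0.00, 0.00) ✓; E.y = 0.00, Q.y = 0.00 ✓; |EQ| = 53.50 ✓; ∠(NQ, QE) = 90.00° ✓; |NQ| = 4.500 ✓; bearing(N→U) − bearing(N→Q) = 60.00° ✓; |NU| = 4.500 ✓; ∠(NU, US) = 86.90° ✗; |US| = 15.80 ✓.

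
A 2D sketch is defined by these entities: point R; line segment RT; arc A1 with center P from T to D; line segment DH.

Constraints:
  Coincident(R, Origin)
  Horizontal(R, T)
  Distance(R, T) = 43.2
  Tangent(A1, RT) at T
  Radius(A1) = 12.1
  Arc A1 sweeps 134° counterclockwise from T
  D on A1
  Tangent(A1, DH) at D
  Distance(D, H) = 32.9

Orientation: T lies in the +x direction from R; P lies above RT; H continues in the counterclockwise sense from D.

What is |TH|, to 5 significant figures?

46.383

R is at the origin; R and T share the same y with |RT| = 43.2 and T on the +x side, so T = (43.200, 0.0000). The tangent condition forces PT to be normal to RT, so P = T + (0, 12.1) = (43.200, 12.100). On A1, T sits at bearing -90° from P; a 134° counterclockwise sweep puts D at bearing 44°, so D = P + 12.1·(cos 44°, sin 44°) = (51.904, 20.505). The tangent condition forces PD to be normal to DH, so DH runs along (−sin 44°, cos 44°); with |DH| = 32.9, H = (29.050, 44.172). Then |TH| = |H − T| = 46.383.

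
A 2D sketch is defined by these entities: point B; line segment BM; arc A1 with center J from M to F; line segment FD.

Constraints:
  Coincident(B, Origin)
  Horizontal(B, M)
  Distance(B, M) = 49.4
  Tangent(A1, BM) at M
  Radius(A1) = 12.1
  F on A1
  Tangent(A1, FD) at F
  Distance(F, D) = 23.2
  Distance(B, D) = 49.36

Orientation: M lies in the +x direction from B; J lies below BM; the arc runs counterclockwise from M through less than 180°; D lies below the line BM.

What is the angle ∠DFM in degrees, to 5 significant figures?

137.25°

B is at the origin; B and M share the same y with |BM| = 49.4 and M on the +x side, so M = (49.400, 0.0000). Since A1 is tangent to BM there, JM ⟂ BM, so J = M + (0, -12.1) = (49.400, -12.100). Since JF ⟂ FD (tangency), |JD| = √(12.1² + 23.2²) = 26.166 regardless of where F sits on A1. So D lies on both circle(B, 49.36) and circle(J, 26.166); the below-BM intersection is D = (35.516, -34.279). F is the foot of the tangent from D: F = (37.337, -11.150).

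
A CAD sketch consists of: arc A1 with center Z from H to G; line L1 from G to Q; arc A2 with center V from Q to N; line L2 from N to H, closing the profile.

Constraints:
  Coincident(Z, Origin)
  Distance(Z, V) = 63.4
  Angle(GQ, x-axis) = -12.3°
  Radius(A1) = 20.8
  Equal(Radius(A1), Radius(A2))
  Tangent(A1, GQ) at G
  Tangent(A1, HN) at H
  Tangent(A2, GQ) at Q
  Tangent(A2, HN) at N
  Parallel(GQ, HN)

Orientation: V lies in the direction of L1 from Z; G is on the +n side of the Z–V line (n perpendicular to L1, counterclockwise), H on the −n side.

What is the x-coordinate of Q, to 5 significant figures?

66.376

Tangency of A1 to both parallel lines with radius 20.8 puts G and H at Z ± 20.8·n: G = (4.4310, 20.323), H = (-4.4310, -20.323). Equal radii place Q and N the same way about V: Q = V + 20.8·n = (66.376, 6.8164), N = V − 20.8·n = (57.514, -33.829). So Q.x = 66.376.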